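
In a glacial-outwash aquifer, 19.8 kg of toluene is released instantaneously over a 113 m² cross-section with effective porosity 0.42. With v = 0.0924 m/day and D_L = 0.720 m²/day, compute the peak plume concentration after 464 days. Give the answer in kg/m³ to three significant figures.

The peak of an instantaneous 1D plume sits at x = vt; there the Gaussian factor is 1 and C_max = M/(n_e·A·√(4πDt)), where n_e·A is the pore area the mass is dissolved in.
√(4πDt) = √(4π × 0.720 × 464) = 64.79 m, so C_max = 19.8/(0.42 × 113 × 64.79) = 0.00644 kg/m³.

0.00644 kg/m³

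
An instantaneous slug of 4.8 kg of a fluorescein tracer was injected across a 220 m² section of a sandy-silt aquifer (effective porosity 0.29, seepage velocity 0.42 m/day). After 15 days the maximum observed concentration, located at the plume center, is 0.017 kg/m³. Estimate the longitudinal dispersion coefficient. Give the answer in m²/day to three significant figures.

0.104 m²/day

At the plume center C_max = M/(n_e·A·√(4πDt)), so D = M²/(4πt·(n_e·A·C_max)²).
n_e·A·C_max = 0.29 × 220 × 0.017 = 1.085 kg/m.
D = 4.8²/(4π × 15 × 1.085²) = 0.104 m²/day.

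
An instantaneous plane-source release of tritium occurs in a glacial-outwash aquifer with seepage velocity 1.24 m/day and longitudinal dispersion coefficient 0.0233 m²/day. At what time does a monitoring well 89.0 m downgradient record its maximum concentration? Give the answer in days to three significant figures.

For the 1D instantaneous-source solution, setting ∂C/∂t = 0 at fixed x gives v²t² + 2Dt − x² = 0, so t = (√(D² + v²x²) − D)/v².
√(D² + v²x²) = √(0.0233² + 1.24² × 89.0²) = 110.4; v² = 1.5376.
t = (110.4 − 0.0233)/1.5376 = 71.8 days (vs. the pure-advection estimate x/v = 71.8 d).

71.8 days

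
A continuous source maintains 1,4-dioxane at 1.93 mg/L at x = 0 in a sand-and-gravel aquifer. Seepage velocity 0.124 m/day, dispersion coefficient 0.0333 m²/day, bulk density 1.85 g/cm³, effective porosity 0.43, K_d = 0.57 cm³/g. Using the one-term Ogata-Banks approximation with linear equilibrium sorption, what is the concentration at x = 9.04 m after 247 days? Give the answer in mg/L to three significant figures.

Retardation factor R = 1 + ρ_b·K_d/n = 1 + 1.85 × 0.57/0.43 = 3.452.
Sorption retards both mechanisms: v_R = v/R = 0.03592 m/day, D_R = D/R = 0.009647 m²/day.
v_R·t = 0.03592 × 247 = 8.87224 m; 2√(D_R t) = 3.087 m; argument = (9.04 − 8.87224)/3.087 = 0.05434.
C = C₀ × ½·erfc(0.05434) = 1.93 × 0.4694 = 0.906 mg/L.

0.906 mg/L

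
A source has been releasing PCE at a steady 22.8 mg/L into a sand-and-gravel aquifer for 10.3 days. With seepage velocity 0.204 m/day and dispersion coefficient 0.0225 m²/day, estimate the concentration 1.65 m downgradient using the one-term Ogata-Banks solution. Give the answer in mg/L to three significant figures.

17.0 mg/L

For a continuous step input, C/C₀ ≈ ½·erfc((x−vt)/(2√(Dt))).
vt = 0.204 × 10.3 = 2.1012 m and 2√(Dt) = 2√(0.0225 × 10.3) = 0.9628 m.
Argument (x−vt)/(2√(Dt)) = (1.65 − 2.1012)/0.9628 = -0.4686; ½·erfc(-0.4686) = 0.7462.
C = 22.8 × 0.7462 = 17.0 mg/L.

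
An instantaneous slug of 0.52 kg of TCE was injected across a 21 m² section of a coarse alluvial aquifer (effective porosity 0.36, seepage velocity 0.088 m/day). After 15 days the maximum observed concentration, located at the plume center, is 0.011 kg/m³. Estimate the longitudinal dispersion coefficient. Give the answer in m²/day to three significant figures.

0.207 m²/day

At the plume center C_max = M/(n_e·A·√(4πDt)), so D = M²/(4πt·(n_e·A·C_max)²).
n_e·A·C_max = 0.36 × 21 × 0.011 = 0.08316 kg/m.
D = 0.52²/(4π × 15 × 0.08316²) = 0.207 m²/day.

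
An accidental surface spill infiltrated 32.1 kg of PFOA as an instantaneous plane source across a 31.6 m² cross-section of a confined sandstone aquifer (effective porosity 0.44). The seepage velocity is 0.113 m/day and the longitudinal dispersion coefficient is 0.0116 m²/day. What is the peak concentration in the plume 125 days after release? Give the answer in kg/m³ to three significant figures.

The peak of an instantaneous 1D plume sits at x = vt; there the Gaussian factor is 1 and C_max = M/(n_e·A·√(4πDt)), where n_e·A is the pore area the mass is dissolved in.
√(4πDt) = √(4π × 0.0116 × 125) = 4.269 m, so C_max = 32.1/(0.44 × 31.6 × 4.269) = 0.541 kg/m³.

0.541 kg/m³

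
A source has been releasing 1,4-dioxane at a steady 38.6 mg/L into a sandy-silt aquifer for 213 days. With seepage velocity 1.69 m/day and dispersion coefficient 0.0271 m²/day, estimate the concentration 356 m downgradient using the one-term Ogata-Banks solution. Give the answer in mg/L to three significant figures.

For a continuous step input, C/C₀ ≈ ½·erfc((x−vt)/(2√(Dt))).
vt = 1.69 × 213 = 359.97 m and 2√(Dt) = 2√(0.0271 × 213) = 4.805 m.
Argument (x−vt)/(2√(Dt)) = (356 − 359.97)/4.805 = -0.8262; ½·erfc(-0.8262) = 0.8787.
C = 38.6 × 0.8787 = 33.9 mg/L.

33.9 mg/L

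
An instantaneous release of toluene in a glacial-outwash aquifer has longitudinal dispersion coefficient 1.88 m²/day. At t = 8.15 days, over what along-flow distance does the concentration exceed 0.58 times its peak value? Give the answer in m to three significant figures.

The plume is Gaussian with σ = √(2Dt) = √(2 × 1.88 × 8.15) = 5.536 m.
C/C_peak = exp(−Δx²/(2σ²)) = 0.58 ⇒ Δx = σ·√(−2 ln 0.58) = 5.536 × 1.044 = 5.780 m.
Width = 2Δx = 11.6 m.

11.6 m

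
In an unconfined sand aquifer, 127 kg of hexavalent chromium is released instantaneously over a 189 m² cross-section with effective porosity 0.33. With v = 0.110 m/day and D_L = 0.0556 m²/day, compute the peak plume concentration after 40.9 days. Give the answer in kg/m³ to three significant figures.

0.381 kg/m³

The peak of an instantaneous 1D plume sits at x = vt; there the Gaussian factor is 1 and C_max = M/(n_e·A·√(4πDt)), where n_e·A is the pore area the mass is dissolved in.
√(4πDt) = √(4π × 0.0556 × 40.9) = 5.346 m, so C_max = 127/(0.33 × 189 × 5.346) = 0.381 kg/m³.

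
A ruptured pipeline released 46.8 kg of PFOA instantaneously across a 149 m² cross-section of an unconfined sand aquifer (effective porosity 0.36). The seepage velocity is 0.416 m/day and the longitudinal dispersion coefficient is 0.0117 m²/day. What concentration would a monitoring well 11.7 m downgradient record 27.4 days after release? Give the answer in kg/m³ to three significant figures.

0.405 kg/m³

For an instantaneous plane source, C(x,t) = M/(n_e·A·√(4πDt)) · exp(−(x−vt)²/(4Dt)), with n_e·A the pore (flow) area.
Plume center vt = 0.416 × 27.4 = 11.3984 m, so the well at 11.7 m is 0.3016 m downgradient of the peak.
√(4πDt) = 2.007 m, giving peak height M/(n_e·A·√(4πDt)) = 46.8/(0.36 × 149 × 2.007) = 0.4347 kg/m³.
(x−vt)²/(4Dt) = (0.3016)²/(4 × 0.0117 × 27.4) = 0.07094; exp(−0.07094) = 0.9315.
C = 0.4347 × 0.9315 = 0.405 kg/m³.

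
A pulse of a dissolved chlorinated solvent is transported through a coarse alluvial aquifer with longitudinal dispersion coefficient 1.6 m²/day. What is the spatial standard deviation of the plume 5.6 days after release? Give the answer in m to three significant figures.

Dispersive spreading gives a Gaussian with σ² = 2Dt; advection only shifts the center.
σ = √(2 × 1.6 × 5.6) = 4.23 m.

4.23 m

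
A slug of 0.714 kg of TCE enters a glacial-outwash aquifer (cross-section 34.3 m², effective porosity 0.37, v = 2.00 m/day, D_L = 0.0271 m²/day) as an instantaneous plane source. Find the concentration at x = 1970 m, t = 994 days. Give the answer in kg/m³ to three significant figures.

0.000151 kg/m³

For an instantaneous plane source, C(x,t) = M/(n_e·A·√(4πDt)) · exp(−(x−vt)²/(4Dt)), with n_e·A the pore (flow) area.
Plume center vt = 2.00 × 994 = 1988 m, so the well at 1970 m is 18 m upgradient of the peak.
√(4πDt) = 18.40 m, giving peak height M/(n_e·A·√(4πDt)) = 0.714/(0.37 × 34.3 × 18.40) = 0.003058 kg/m³.
(x−vt)²/(4Dt) = (-18)²/(4 × 0.0271 × 994) = 3.007; exp(−3.007) = 0.04944.
C = 0.003058 × 0.04944 = 0.000151 kg/m³.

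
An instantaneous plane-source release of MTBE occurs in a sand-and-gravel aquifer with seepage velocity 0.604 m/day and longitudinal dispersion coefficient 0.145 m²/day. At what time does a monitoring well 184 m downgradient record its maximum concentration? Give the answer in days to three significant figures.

For the 1D instantaneous-source solution, setting ∂C/∂t = 0 at fixed x gives v²t² + 2Dt − x² = 0, so t = (√(D² + v²x²) − D)/v².
√(D² + v²x²) = √(0.145² + 0.604² × 184²) = 111.1; v² = 0.364816.
t = (111.1 − 0.145)/0.364816 = 304 days (vs. the pure-advection estimate x/v = 305 d).

304 days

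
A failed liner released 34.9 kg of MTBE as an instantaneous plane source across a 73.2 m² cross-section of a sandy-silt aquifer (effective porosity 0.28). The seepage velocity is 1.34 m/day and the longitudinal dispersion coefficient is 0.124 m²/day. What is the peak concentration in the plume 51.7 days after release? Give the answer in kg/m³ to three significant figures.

The peak of an instantaneous 1D plume sits at x = vt; there the Gaussian factor is 1 and C_max = M/(n_e·A·√(4πDt)), where n_e·A is the pore area the mass is dissolved in.
√(4πDt) = √(4π × 0.124 × 51.7) = 8.976 m, so C_max = 34.9/(0.28 × 73.2 × 8.976) = 0.190 kg/m³.

0.190 kg/m³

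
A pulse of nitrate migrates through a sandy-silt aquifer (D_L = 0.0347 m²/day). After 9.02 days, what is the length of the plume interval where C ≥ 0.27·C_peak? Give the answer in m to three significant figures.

2.56 m

The plume is Gaussian with σ = √(2Dt) = √(2 × 0.0347 × 9.02) = 0.7912 m.
C/C_peak = exp(−Δx²/(2σ²)) = 0.27 ⇒ Δx = σ·√(−2 ln 0.27) = 0.7912 × 1.618 = 1.280 m.
Width = 2Δx = 2.56 m.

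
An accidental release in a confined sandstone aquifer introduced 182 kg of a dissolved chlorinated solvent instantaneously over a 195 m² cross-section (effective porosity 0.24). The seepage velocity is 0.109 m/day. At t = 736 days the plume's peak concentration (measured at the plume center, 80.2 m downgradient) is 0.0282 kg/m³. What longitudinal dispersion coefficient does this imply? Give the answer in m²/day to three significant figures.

2.06 m²/day

At the plume center C_max = M/(n_e·A·√(4πDt)), so D = M²/(4πt·(n_e·A·C_max)²).
n_e·A·C_max = 0.24 × 195 × 0.0282 = 1.320 kg/m.
D = 182²/(4π × 736 × 1.320²) = 2.06 m²/day.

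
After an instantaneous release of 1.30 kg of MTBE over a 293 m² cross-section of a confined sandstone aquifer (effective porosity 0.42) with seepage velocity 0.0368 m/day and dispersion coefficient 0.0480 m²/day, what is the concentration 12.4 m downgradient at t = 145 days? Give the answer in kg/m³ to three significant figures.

For an instantaneous plane source, C(x,t) = M/(n_e·A·√(4πDt)) · exp(−(x−vt)²/(4Dt)), with n_e·A the pore (flow) area.
Plume center vt = 0.0368 × 145 = 5.336 m, so the well at 12.4 m is 7.064 m downgradient of the peak.
√(4πDt) = 9.352 m, giving peak height M/(n_e·A·√(4πDt)) = 1.30/(0.42 × 293 × 9.352) = 0.001130 kg/m³.
(x−vt)²/(4Dt) = (7.064)²/(4 × 0.0480 × 145) = 1.792; exp(−1.792) = 0.1666.
C = 0.001130 × 0.1666 = 0.000188 kg/m³.

0.000188 kg/m³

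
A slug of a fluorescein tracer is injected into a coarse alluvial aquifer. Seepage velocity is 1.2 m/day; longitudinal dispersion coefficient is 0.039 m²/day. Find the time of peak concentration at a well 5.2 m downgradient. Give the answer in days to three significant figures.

4.31 days

For the 1D instantaneous-source solution, setting ∂C/∂t = 0 at fixed x gives v²t² + 2Dt − x² = 0, so t = (√(D² + v²x²) − D)/v².
√(D² + v²x²) = √(0.039² + 1.2² × 5.2²) = 6.240; v² = 1.44.
t = (6.240 − 0.039)/1.44 = 4.31 days (vs. the pure-advection estimate x/v = 4.33 d).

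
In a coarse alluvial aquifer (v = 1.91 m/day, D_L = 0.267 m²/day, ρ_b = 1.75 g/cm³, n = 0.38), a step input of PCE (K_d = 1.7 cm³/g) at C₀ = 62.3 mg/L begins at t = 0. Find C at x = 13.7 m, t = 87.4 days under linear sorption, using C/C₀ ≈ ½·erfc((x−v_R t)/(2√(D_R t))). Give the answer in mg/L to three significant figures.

61.6 mg/L

Retardation factor R = 1 + ρ_b·K_d/n = 1 + 1.75 × 1.7/0.38 = 8.829.
Sorption retards both mechanisms: v_R = v/R = 0.2163 m/day, D_R = D/R = 0.03024 m²/day.
v_R·t = 0.2163 × 87.4 = 18.90462 m; 2√(D_R t) = 3.251 m; argument = (13.7 − 18.90462)/3.251 = -1.601.
C = C₀ × ½·erfc(-1.601) = 62.3 × 0.9882 = 61.6 mg/L.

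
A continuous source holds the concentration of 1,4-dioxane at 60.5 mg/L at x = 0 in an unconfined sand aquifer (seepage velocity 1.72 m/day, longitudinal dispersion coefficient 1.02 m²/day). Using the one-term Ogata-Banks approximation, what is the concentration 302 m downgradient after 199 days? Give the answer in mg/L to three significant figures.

For a continuous step input, C/C₀ ≈ ½·erfc((x−vt)/(2√(Dt))).
vt = 1.72 × 199 = 342.28 m and 2√(Dt) = 2√(1.02 × 199) = 28.49 m.
Argument (x−vt)/(2√(Dt)) = (302 − 342.28)/28.49 = -1.414; ½·erfc(-1.414) = 0.9772.
C = 60.5 × 0.9772 = 59.1 mg/L.

59.1 mg/L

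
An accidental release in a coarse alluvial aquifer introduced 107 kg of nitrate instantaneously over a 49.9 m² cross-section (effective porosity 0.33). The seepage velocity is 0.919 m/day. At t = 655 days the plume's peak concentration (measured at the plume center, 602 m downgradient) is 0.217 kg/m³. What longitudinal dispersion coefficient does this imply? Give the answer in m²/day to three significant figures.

At the plume center C_max = M/(n_e·A·√(4πDt)), so D = M²/(4πt·(n_e·A·C_max)²).
n_e·A·C_max = 0.33 × 49.9 × 0.217 = 3.573 kg/m.
D = 107²/(4π × 655 × 3.573²) = 0.109 m²/day.

0.109 m²/day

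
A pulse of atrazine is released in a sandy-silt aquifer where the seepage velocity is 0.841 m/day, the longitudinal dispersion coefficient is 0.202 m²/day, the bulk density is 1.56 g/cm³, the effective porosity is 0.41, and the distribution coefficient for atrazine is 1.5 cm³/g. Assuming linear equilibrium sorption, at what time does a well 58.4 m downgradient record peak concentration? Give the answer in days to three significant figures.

464 days

Retardation factor R = 1 + ρ_b·K_d/n = 1 + 1.56 × 1.5/0.41 = 6.707.
Sorption retards both mechanisms: v_R = v/R = 0.1254 m/day, D_R = D/R = 0.03012 m²/day.
Peak time from v_R²t² + 2D_R t − x² = 0: t = (√(D_R² + v_R²x²) − D_R)/v_R².
√(D_R² + v_R²x²) = √(0.03012² + 0.1254² × 58.4²) = 7.323; v_R² = 0.01573.
t = (7.323 − 0.03012)/0.01573 = 464 days.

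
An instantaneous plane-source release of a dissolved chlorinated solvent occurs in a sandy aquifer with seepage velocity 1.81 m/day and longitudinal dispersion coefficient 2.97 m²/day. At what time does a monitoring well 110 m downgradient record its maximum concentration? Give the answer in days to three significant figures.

59.9 days

For the 1D instantaneous-source solution, setting ∂C/∂t = 0 at fixed x gives v²t² + 2Dt − x² = 0, so t = (√(D² + v²x²) − D)/v².
√(D² + v²x²) = √(2.97² + 1.81² × 110²) = 199.1; v² = 3.2761.
t = (199.1 − 2.97)/3.2761 = 59.9 days (vs. the pure-advection estimate x/v = 60.8 d).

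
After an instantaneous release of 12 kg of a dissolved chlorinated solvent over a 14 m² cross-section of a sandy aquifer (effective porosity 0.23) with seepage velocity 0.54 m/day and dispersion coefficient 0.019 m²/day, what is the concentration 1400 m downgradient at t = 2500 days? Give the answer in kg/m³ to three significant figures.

2.94e-07 kg/m³

For an instantaneous plane source, C(x,t) = M/(n_e·A·√(4πDt)) · exp(−(x−vt)²/(4Dt)), with n_e·A the pore (flow) area.
Plume center vt = 0.54 × 2500 = 1350 m, so the well at 1400 m is 50 m downgradient of the peak.
√(4πDt) = 24.43 m, giving peak height M/(n_e·A·√(4πDt)) = 12/(0.23 × 14 × 24.43) = 0.1525 kg/m³.
(x−vt)²/(4Dt) = (50)²/(4 × 0.019 × 2500) = 13.16; exp(−13.16) = 1.926e-06.
C = 0.1525 × 1.926e-06 = 2.94e-07 kg/m³.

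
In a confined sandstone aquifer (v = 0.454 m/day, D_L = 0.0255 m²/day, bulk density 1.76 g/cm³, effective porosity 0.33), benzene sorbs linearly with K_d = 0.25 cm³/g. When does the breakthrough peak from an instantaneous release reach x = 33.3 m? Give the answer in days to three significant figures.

171 days

Retardation factor R = 1 + ρ_b·K_d/n = 1 + 1.76 × 0.25/0.33 = 2.333.
Sorption retards both mechanisms: v_R = v/R = 0.1946 m/day, D_R = D/R = 0.01093 m²/day.
Peak time from v_R²t² + 2D_R t − x² = 0: t = (√(D_R² + v_R²x²) − D_R)/v_R².
√(D_R² + v_R²x²) = √(0.01093² + 0.1946² × 33.3²) = 6.480; v_R² = 0.03787.
t = (6.480 − 0.01093)/0.03787 = 171 days.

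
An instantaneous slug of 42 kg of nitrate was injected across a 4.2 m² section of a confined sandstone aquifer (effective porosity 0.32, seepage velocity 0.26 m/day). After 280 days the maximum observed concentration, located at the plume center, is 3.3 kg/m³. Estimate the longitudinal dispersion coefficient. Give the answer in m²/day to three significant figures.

At the plume center C_max = M/(n_e·A·√(4πDt)), so D = M²/(4πt·(n_e·A·C_max)²).
n_e·A·C_max = 0.32 × 4.2 × 3.3 = 4.435 kg/m.
D = 42²/(4π × 280 × 4.435²) = 0.0255 m²/day.

0.0255 m²/day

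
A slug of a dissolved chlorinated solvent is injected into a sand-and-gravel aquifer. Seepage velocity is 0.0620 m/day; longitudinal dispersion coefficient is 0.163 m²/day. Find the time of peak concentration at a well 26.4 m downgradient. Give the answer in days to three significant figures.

386 days

For the 1D instantaneous-source solution, setting ∂C/∂t = 0 at fixed x gives v²t² + 2Dt − x² = 0, so t = (√(D² + v²x²) − D)/v².
√(D² + v²x²) = √(0.163² + 0.0620² × 26.4²) = 1.645; v² = 0.003844.
t = (1.645 − 0.163)/0.003844 = 386 days (vs. the pure-advection estimate x/v = 426 d).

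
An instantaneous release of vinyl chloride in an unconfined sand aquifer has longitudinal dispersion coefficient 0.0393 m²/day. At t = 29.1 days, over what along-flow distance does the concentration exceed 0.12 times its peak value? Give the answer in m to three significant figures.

The plume is Gaussian with σ = √(2Dt) = √(2 × 0.0393 × 29.1) = 1.512 m.
C/C_peak = exp(−Δx²/(2σ²)) = 0.12 ⇒ Δx = σ·√(−2 ln 0.12) = 1.512 × 2.059 = 3.113 m.
Width = 2Δx = 6.23 m.

6.23 m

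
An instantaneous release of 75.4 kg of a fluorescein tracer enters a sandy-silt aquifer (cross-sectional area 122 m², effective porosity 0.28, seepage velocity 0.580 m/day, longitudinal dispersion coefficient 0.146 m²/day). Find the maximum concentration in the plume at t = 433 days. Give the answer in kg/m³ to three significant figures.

The peak of an instantaneous 1D plume sits at x = vt; there the Gaussian factor is 1 and C_max = M/(n_e·A·√(4πDt)), where n_e·A is the pore area the mass is dissolved in.
√(4πDt) = √(4π × 0.146 × 433) = 28.19 m, so C_max = 75.4/(0.28 × 122 × 28.19) = 0.0783 kg/m³.

0.0783 kg/m³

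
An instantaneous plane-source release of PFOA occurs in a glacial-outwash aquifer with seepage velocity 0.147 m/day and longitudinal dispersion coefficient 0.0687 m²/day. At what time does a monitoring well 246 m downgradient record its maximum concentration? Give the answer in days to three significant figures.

For the 1D instantaneous-source solution, setting ∂C/∂t = 0 at fixed x gives v²t² + 2Dt − x² = 0, so t = (√(D² + v²x²) − D)/v².
√(D² + v²x²) = √(0.0687² + 0.147² × 246²) = 36.16; v² = 0.021609.
t = (36.16 − 0.0687)/0.021609 = 1670 days (vs. the pure-advection estimate x/v = 1670 d).

1670 days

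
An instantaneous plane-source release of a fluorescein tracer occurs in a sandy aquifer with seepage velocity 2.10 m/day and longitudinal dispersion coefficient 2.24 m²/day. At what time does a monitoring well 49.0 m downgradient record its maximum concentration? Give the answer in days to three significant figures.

For the 1D instantaneous-source solution, setting ∂C/∂t = 0 at fixed x gives v²t² + 2Dt − x² = 0, so t = (√(D² + v²x²) − D)/v².
√(D² + v²x²) = √(2.24² + 2.10² × 49.0²) = 102.9; v² = 4.41.
t = (102.9 − 2.24)/4.41 = 22.8 days (vs. the pure-advection estimate x/v = 23.3 d).

22.8 days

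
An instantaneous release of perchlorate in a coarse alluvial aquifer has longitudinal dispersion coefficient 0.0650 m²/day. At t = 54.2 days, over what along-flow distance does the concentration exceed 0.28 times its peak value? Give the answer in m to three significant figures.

8.47 m

The plume is Gaussian with σ = √(2Dt) = √(2 × 0.0650 × 54.2) = 2.654 m.
C/C_peak = exp(−Δx²/(2σ²)) = 0.28 ⇒ Δx = σ·√(−2 ln 0.28) = 2.654 × 1.596 = 4.236 m.
Width = 2Δx = 8.47 m.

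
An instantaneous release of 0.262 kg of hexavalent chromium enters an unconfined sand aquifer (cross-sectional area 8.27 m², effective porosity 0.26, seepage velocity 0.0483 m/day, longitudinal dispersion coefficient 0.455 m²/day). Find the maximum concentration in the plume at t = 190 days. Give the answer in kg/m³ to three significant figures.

0.00370 kg/m³

The peak of an instantaneous 1D plume sits at x = vt; there the Gaussian factor is 1 and C_max = M/(n_e·A·√(4πDt)), where n_e·A is the pore area the mass is dissolved in.
√(4πDt) = √(4π × 0.455 × 190) = 32.96 m, so C_max = 0.262/(0.26 × 8.27 × 32.96) = 0.00370 kg/m³.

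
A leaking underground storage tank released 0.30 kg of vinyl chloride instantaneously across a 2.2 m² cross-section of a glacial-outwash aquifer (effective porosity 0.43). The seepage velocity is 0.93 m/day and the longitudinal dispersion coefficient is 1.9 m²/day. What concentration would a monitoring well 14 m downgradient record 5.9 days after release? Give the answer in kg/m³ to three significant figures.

For an instantaneous plane source, C(x,t) = M/(n_e·A·√(4πDt)) · exp(−(x−vt)²/(4Dt)), with n_e·A the pore (flow) area.
Plume center vt = 0.93 × 5.9 = 5.487 m, so the well at 14 m is 8.513 m downgradient of the peak.
√(4πDt) = 11.87 m, giving peak height M/(n_e·A·√(4πDt)) = 0.30/(0.43 × 2.2 × 11.87) = 0.02672 kg/m³.
(x−vt)²/(4Dt) = (8.513)²/(4 × 1.9 × 5.9) = 1.616; exp(−1.616) = 0.1987.
C = 0.02672 × 0.1987 = 0.00531 kg/m³.

0.00531 kg/m³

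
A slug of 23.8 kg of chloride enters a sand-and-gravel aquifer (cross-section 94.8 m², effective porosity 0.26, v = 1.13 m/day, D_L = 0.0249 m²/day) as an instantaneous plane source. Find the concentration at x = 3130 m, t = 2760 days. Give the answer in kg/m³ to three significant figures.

0.0208 kg/m³

For an instantaneous plane source, C(x,t) = M/(n_e·A·√(4πDt)) · exp(−(x−vt)²/(4Dt)), with n_e·A the pore (flow) area.
Plume center vt = 1.13 × 2760 = 3118.8 m, so the well at 3130 m is 11.2 m downgradient of the peak.
√(4πDt) = 29.39 m, giving peak height M/(n_e·A·√(4πDt)) = 23.8/(0.26 × 94.8 × 29.39) = 0.03285 kg/m³.
(x−vt)²/(4Dt) = (11.2)²/(4 × 0.0249 × 2760) = 0.4563; exp(−0.4563) = 0.6336.
C = 0.03285 × 0.6336 = 0.0208 kg/m³.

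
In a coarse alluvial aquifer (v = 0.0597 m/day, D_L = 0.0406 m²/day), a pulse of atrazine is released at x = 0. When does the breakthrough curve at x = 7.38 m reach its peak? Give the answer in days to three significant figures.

For the 1D instantaneous-source solution, setting ∂C/∂t = 0 at fixed x gives v²t² + 2Dt − x² = 0, so t = (√(D² + v²x²) − D)/v².
√(D² + v²x²) = √(0.0406² + 0.0597² × 7.38²) = 0.4425; v² = 0.00356409.
t = (0.4425 − 0.0406)/0.00356409 = 113 days (vs. the pure-advection estimate x/v = 124 d).

113 days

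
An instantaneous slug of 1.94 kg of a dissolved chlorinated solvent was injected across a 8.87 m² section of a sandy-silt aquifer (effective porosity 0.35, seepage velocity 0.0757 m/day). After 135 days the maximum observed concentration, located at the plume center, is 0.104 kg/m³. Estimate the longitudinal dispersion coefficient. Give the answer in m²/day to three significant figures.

0.0213 m²/day

At the plume center C_max = M/(n_e·A·√(4πDt)), so D = M²/(4πt·(n_e·A·C_max)²).
n_e·A·C_max = 0.35 × 8.87 × 0.104 = 0.3229 kg/m.
D = 1.94²/(4π × 135 × 0.3229²) = 0.0213 m²/day.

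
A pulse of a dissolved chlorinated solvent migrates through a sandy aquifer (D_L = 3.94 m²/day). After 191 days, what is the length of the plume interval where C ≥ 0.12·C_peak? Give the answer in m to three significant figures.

The plume is Gaussian with σ = √(2Dt) = √(2 × 3.94 × 191) = 38.80 m.
C/C_peak = exp(−Δx²/(2σ²)) = 0.12 ⇒ Δx = σ·√(−2 ln 0.12) = 38.80 × 2.059 = 79.89 m.
Width = 2Δx = 160 m.

160 m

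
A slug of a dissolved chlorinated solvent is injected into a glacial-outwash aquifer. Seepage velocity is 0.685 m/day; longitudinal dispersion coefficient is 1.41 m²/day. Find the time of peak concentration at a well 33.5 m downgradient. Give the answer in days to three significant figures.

46.0 days

For the 1D instantaneous-source solution, setting ∂C/∂t = 0 at fixed x gives v²t² + 2Dt − x² = 0, so t = (√(D² + v²x²) − D)/v².
√(D² + v²x²) = √(1.41² + 0.685² × 33.5²) = 22.99; v² = 0.469225.
t = (22.99 − 1.41)/0.469225 = 46.0 days (vs. the pure-advection estimate x/v = 48.9 d).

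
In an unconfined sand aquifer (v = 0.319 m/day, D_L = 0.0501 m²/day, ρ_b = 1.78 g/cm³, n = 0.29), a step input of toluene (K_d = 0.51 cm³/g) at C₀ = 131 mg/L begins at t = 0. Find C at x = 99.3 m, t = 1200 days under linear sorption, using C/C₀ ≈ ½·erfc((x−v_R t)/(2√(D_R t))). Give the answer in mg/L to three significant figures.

14.4 mg/L

Retardation factor R = 1 + ρ_b·K_d/n = 1 + 1.78 × 0.51/0.29 = 4.130.
Sorption retards both mechanisms: v_R = v/R = 0.07724 m/day, D_R = D/R = 0.01213 m²/day.
v_R·t = 0.07724 × 1200 = 92.688 m; 2√(D_R t) = 7.630 m; argument = (99.3 − 92.688)/7.630 = 0.8666.
C = C₀ × ½·erfc(0.8666) = 131 × 0.1102 = 14.4 mg/L.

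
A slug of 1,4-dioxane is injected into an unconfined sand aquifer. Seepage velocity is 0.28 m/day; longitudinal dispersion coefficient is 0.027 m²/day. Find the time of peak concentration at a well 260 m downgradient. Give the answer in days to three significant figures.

928 days

For the 1D instantaneous-source solution, setting ∂C/∂t = 0 at fixed x gives v²t² + 2Dt − x² = 0, so t = (√(D² + v²x²) − D)/v².
√(D² + v²x²) = √(0.027² + 0.28² × 260²) = 72.80; v² = 0.0784.
t = (72.80 − 0.027)/0.0784 = 928 days (vs. the pure-advection estimate x/v = 929 d).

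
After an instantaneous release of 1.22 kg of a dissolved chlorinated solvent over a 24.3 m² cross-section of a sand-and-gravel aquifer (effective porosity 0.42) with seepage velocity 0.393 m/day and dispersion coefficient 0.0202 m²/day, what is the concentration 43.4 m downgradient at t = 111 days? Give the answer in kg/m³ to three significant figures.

For an instantaneous plane source, C(x,t) = M/(n_e·A·√(4πDt)) · exp(−(x−vt)²/(4Dt)), with n_e·A the pore (flow) area.
Plume center vt = 0.393 × 111 = 43.623 m, so the well at 43.4 m is 0.223 m upgradient of the peak.
√(4πDt) = 5.308 m, giving peak height M/(n_e·A·√(4πDt)) = 1.22/(0.42 × 24.3 × 5.308) = 0.02252 kg/m³.
(x−vt)²/(4Dt) = (-0.223)²/(4 × 0.0202 × 111) = 0.005545; exp(−0.005545) = 0.9945.
C = 0.02252 × 0.9945 = 0.0224 kg/m³.

0.0224 kg/m³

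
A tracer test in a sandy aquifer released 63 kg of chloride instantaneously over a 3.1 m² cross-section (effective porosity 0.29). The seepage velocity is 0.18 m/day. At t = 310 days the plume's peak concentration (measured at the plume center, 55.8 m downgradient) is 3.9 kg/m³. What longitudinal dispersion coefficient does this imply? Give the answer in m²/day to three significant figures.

At the plume center C_max = M/(n_e·A·√(4πDt)), so D = M²/(4πt·(n_e·A·C_max)²).
n_e·A·C_max = 0.29 × 3.1 × 3.9 = 3.506 kg/m.
D = 63²/(4π × 310 × 3.506²) = 0.0829 m²/day.

0.0829 m²/day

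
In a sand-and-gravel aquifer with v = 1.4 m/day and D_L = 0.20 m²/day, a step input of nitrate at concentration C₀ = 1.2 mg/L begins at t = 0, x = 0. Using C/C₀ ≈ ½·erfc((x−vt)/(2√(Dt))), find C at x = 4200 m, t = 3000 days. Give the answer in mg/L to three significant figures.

For a continuous step input, C/C₀ ≈ ½·erfc((x−vt)/(2√(Dt))).
vt = 1.4 × 3000 = 4200 m and 2√(Dt) = 2√(0.20 × 3000) = 48.99 m.
Argument (x−vt)/(2√(Dt)) = (4200 − 4200)/48.99 = 0; ½·erfc(0) = 0.5000.
C = 1.2 × 0.5000 = 0.600 mg/L.

0.600 mg/L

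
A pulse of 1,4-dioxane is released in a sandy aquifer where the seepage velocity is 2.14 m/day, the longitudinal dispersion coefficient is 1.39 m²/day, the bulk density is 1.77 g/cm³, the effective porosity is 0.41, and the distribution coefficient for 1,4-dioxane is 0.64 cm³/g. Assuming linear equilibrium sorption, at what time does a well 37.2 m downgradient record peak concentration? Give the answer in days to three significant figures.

64.3 days

Retardation factor R = 1 + ρ_b·K_d/n = 1 + 1.77 × 0.64/0.41 = 3.763.
Sorption retards both mechanisms: v_R = v/R = 0.5687 m/day, D_R = D/R = 0.3694 m²/day.
Peak time from v_R²t² + 2D_R t − x² = 0: t = (√(D_R² + v_R²x²) − D_R)/v_R².
√(D_R² + v_R²x²) = √(0.3694² + 0.5687² × 37.2²) = 21.16; v_R² = 0.3234.
t = (21.16 − 0.3694)/0.3234 = 64.3 days.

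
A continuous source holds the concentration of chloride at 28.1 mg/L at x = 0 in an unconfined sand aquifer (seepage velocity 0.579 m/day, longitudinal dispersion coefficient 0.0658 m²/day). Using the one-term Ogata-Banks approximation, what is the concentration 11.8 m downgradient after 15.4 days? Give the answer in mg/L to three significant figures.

0.602 mg/L

For a continuous step input, C/C₀ ≈ ½·erfc((x−vt)/(2√(Dt))).
vt = 0.579 × 15.4 = 8.9166 m and 2√(Dt) = 2√(0.0658 × 15.4) = 2.013 m.
Argument (x−vt)/(2√(Dt)) = (11.8 − 8.9166)/2.013 = 1.432; ½·erfc(1.432) = 0.02143.
C = 28.1 × 0.02143 = 0.602 mg/L.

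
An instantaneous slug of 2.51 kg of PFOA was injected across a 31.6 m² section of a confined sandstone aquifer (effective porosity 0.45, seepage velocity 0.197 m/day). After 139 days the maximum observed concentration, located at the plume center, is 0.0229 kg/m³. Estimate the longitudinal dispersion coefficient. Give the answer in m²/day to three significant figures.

At the plume center C_max = M/(n_e·A·√(4πDt)), so D = M²/(4πt·(n_e·A·C_max)²).
n_e·A·C_max = 0.45 × 31.6 × 0.0229 = 0.3256 kg/m.
D = 2.51²/(4π × 139 × 0.3256²) = 0.0340 m²/day.

0.0340 m²/day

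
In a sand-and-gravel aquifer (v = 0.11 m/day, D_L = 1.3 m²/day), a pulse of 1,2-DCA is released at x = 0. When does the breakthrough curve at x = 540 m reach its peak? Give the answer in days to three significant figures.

For the 1D instantaneous-source solution, setting ∂C/∂t = 0 at fixed x gives v²t² + 2Dt − x² = 0, so t = (√(D² + v²x²) − D)/v².
√(D² + v²x²) = √(1.3² + 0.11² × 540²) = 59.41; v² = 0.0121.
t = (59.41 − 1.3)/0.0121 = 4800 days (vs. the pure-advection estimate x/v = 4910 d).

4800 days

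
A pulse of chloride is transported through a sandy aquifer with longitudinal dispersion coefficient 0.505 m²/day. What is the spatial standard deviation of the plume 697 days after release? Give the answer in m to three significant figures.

Dispersive spreading gives a Gaussian with σ² = 2Dt; advection only shifts the center.
σ = √(2 × 0.505 × 697) = 26.5 m.

26.5 m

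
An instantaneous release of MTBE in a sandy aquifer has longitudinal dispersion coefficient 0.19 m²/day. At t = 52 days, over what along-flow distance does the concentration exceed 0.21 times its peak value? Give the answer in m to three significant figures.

15.7 m

The plume is Gaussian with σ = √(2Dt) = √(2 × 0.19 × 52) = 4.445 m.
C/C_peak = exp(−Δx²/(2σ²)) = 0.21 ⇒ Δx = σ·√(−2 ln 0.21) = 4.445 × 1.767 = 7.854 m.
Width = 2Δx = 15.7 m.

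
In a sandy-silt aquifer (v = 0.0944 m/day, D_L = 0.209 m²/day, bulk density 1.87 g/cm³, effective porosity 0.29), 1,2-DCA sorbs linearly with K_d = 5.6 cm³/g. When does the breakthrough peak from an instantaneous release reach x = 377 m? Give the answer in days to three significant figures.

147000 days

Retardation factor R = 1 + ρ_b·K_d/n = 1 + 1.87 × 5.6/0.29 = 37.11.
Sorption retards both mechanisms: v_R = v/R = 0.002544 m/day, D_R = D/R = 0.005632 m²/day.
Peak time from v_R²t² + 2D_R t − x² = 0: t = (√(D_R² + v_R²x²) − D_R)/v_R².
√(D_R² + v_R²x²) = √(0.005632² + 0.002544² × 377²) = 0.9591; v_R² = 6.472e-06.
t = (0.9591 − 0.005632)/6.472e-06 = 147000 days.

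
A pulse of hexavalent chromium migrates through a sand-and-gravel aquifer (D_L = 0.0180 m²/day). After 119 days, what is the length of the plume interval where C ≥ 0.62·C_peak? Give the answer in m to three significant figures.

4.05 m

The plume is Gaussian with σ = √(2Dt) = √(2 × 0.0180 × 119) = 2.070 m.
C/C_peak = exp(−Δx²/(2σ²)) = 0.62 ⇒ Δx = σ·√(−2 ln 0.62) = 2.070 × 0.9778 = 2.024 m.
Width = 2Δx = 4.05 m.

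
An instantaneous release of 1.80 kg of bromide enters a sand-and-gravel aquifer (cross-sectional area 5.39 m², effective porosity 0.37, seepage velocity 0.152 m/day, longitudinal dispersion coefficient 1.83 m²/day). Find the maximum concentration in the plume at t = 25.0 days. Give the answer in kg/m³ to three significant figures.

0.0376 kg/m³

The peak of an instantaneous 1D plume sits at x = vt; there the Gaussian factor is 1 and C_max = M/(n_e·A·√(4πDt)), where n_e·A is the pore area the mass is dissolved in.
√(4πDt) = √(4π × 1.83 × 25.0) = 23.98 m, so C_max = 1.80/(0.37 × 5.39 × 23.98) = 0.0376 kg/m³.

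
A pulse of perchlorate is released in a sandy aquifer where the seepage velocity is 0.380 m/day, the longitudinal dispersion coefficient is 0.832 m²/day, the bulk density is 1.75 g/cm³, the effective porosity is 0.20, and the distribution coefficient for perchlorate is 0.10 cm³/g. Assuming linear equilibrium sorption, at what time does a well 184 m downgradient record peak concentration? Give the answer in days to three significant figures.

Retardation factor R = 1 + ρ_b·K_d/n = 1 + 1.75 × 0.10/0.20 = 1.875.
Sorption retards both mechanisms: v_R = v/R = 0.2027 m/day, D_R = D/R = 0.4437 m²/day.
Peak time from v_R²t² + 2D_R t − x² = 0: t = (√(D_R² + v_R²x²) − D_R)/v_R².
√(D_R² + v_R²x²) = √(0.4437² + 0.2027² × 184²) = 37.30; v_R² = 0.04109.
t = (37.30 − 0.4437)/0.04109 = 897 days.

897 days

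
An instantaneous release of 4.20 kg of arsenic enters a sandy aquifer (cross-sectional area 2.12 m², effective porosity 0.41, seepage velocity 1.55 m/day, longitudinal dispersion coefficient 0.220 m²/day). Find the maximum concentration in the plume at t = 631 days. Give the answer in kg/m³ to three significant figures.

The peak of an instantaneous 1D plume sits at x = vt; there the Gaussian factor is 1 and C_max = M/(n_e·A·√(4πDt)), where n_e·A is the pore area the mass is dissolved in.
√(4πDt) = √(4π × 0.220 × 631) = 41.77 m, so C_max = 4.20/(0.41 × 2.12 × 41.77) = 0.116 kg/m³.

0.116 kg/m³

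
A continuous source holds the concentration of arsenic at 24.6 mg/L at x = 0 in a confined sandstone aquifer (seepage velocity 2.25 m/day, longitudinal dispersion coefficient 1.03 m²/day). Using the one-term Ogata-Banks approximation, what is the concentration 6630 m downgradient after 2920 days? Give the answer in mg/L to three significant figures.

5.40 mg/L

For a continuous step input, C/C₀ ≈ ½·erfc((x−vt)/(2√(Dt))).
vt = 2.25 × 2920 = 6570 m and 2√(Dt) = 2√(1.03 × 2920) = 109.7 m.
Argument (x−vt)/(2√(Dt)) = (6630 − 6570)/109.7 = 0.5469; ½·erfc(0.5469) = 0.2196.
C = 24.6 × 0.2196 = 5.40 mg/L.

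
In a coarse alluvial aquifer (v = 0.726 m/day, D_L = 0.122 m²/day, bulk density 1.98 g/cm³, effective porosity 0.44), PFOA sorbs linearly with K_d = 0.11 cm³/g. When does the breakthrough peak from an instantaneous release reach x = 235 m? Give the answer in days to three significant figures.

484 days

Retardation factor R = 1 + ρ_b·K_d/n = 1 + 1.98 × 0.11/0.44 = 1.495.
Sorption retards both mechanisms: v_R = v/R = 0.4856 m/day, D_R = D/R = 0.08161 m²/day.
Peak time from v_R²t² + 2D_R t − x² = 0: t = (√(D_R² + v_R²x²) − D_R)/v_R².
√(D_R² + v_R²x²) = √(0.08161² + 0.4856² × 235²) = 114.1; v_R² = 0.2358.
t = (114.1 − 0.08161)/0.2358 = 484 days.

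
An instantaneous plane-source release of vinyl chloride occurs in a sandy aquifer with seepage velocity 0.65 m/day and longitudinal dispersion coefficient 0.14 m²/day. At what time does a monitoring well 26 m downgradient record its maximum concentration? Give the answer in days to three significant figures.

For the 1D instantaneous-source solution, setting ∂C/∂t = 0 at fixed x gives v²t² + 2Dt − x² = 0, so t = (√(D² + v²x²) − D)/v².
√(D² + v²x²) = √(0.14² + 0.65² × 26²) = 16.90; v² = 0.4225.
t = (16.90 − 0.14)/0.4225 = 39.7 days (vs. the pure-advection estimate x/v = 40.0 d).

39.7 days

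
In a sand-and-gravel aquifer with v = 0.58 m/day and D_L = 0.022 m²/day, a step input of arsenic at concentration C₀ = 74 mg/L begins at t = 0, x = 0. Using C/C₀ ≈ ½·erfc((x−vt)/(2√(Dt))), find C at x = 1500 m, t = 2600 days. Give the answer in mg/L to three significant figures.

For a continuous step input, C/C₀ ≈ ½·erfc((x−vt)/(2√(Dt))).
vt = 0.58 × 2600 = 1508 m and 2√(Dt) = 2√(0.022 × 2600) = 15.13 m.
Argument (x−vt)/(2√(Dt)) = (1500 − 1508)/15.13 = -0.5288; ½·erfc(-0.5288) = 0.7727.
C = 74 × 0.7727 = 57.2 mg/L.

57.2 mg/L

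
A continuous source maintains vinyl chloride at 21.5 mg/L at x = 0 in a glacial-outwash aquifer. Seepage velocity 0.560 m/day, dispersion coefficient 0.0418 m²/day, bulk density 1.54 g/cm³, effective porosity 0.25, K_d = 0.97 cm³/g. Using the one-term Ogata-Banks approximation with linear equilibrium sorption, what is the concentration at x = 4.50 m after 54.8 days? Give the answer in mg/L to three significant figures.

Retardation factor R = 1 + ρ_b·K_d/n = 1 + 1.54 × 0.97/0.25 = 6.975.
Sorption retards both mechanisms: v_R = v/R = 0.08029 m/day, D_R = D/R = 0.005993 m²/day.
v_R·t = 0.08029 × 54.8 = 4.399892 m; 2√(D_R t) = 1.146 m; argument = (4.50 − 4.399892)/1.146 = 0.08735.
C = C₀ × ½·erfc(0.08735) = 21.5 × 0.4508 = 9.69 mg/L.

9.69 mg/L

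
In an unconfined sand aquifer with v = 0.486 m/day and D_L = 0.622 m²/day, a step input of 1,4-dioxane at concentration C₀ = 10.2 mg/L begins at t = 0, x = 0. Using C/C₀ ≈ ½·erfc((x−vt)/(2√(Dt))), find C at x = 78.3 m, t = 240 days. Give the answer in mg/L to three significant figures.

10.1 mg/L

For a continuous step input, C/C₀ ≈ ½·erfc((x−vt)/(2√(Dt))).
vt = 0.486 × 240 = 116.64 m and 2√(Dt) = 2√(0.622 × 240) = 24.44 m.
Argument (x−vt)/(2√(Dt)) = (78.3 − 116.64)/24.44 = -1.569; ½·erfc(-1.569) = 0.9868.
C = 10.2 × 0.9868 = 10.1 mg/L.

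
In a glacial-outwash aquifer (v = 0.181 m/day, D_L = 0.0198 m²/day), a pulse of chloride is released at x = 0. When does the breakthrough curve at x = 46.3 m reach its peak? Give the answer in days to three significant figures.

For the 1D instantaneous-source solution, setting ∂C/∂t = 0 at fixed x gives v²t² + 2Dt − x² = 0, so t = (√(D² + v²x²) − D)/v².
√(D² + v²x²) = √(0.0198² + 0.181² × 46.3²) = 8.380; v² = 0.032761.
t = (8.380 − 0.0198)/0.032761 = 255 days (vs. the pure-advection estimate x/v = 256 d).

255 days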